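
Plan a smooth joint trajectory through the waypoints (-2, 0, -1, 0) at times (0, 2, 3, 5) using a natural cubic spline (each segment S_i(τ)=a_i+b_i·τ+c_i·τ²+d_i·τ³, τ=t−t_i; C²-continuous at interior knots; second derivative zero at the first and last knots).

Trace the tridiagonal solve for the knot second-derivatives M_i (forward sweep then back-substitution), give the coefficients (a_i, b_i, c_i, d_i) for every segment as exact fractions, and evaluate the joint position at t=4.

  seg 0: a=-2 b=62/35 c=0 d=-27/140
  seg 1: a=0 b=-19/35 c=-81/70 d=7/10
  seg 2: a=-1 b=-53/70 c=33/35 d=-11/70
S(4) = -34/35

Δ: Δ0=1, Δ1=-1, Δ2=1/2
row 1: diag=6, rhs=-12; c'=1/6, d'=-2
row 2: denom=6−1·1/6=35/6; d'=(9−1·-2)/(35/6)=66/35
back: M2=66/35
back: M1=-2−1/6·66/35=-81/35
M: M0=0, M1=-81/35, M2=66/35, M3=0
seg 0: a=-2, c=M0/2=0, d=(M1−M0)/(6·2)=-27/140, b=Δ0−h0·(2M0+M1)/6=62/35
seg 1: a=0, c=M1/2=-81/70, d=(M2−M1)/(6·1)=7/10, b=Δ1−h1·(2M1+M2)/6=-19/35
seg 2: a=-1, c=M2/2=33/35, d=(M3−M2)/(6·2)=-11/70, b=Δ2−h2·(2M2+M3)/6=-53/70
t_q=4 → seg 2, τ=1; S=-1+-53/70·τ+33/35·τ²+-11/70·τ³=-34/35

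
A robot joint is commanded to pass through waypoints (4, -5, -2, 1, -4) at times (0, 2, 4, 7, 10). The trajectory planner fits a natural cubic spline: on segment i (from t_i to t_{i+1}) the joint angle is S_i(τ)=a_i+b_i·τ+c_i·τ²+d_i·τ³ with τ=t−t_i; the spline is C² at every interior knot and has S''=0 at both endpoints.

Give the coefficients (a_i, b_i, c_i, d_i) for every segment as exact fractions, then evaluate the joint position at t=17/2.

Δ: Δ0=-9/2, Δ1=3/2, Δ2=1, Δ3=-5/3
row 1: diag=8, rhs=36; c'=1/4, d'=9/2
row 2: denom=10−2·1/4=19/2; d'=(-3−2·9/2)/(19/2)=-24/19
row 3: denom=12−3·6/19=210/19; d'=(-16−3·-24/19)/(210/19)=-116/105
back: M3=-116/105
back: M2=-24/19−6/19·-116/105=-32/35
back: M1=9/2−1/4·-32/35=331/70
M: M0=0, M1=331/70, M2=-32/35, M3=-116/105, M4=0
seg 0: a=4, c=M0/2=0, d=(M1−M0)/(6·2)=331/840, b=Δ0−h0·(2M0+M1)/6=-638/105
seg 1: a=-5, c=M1/2=331/140, d=(M2−M1)/(6·2)=-79/168, b=Δ1−h1·(2M1+M2)/6=-283/210
seg 2: a=-2, c=M2/2=-16/35, d=(M3−M2)/(6·3)=-2/189, b=Δ2−h2·(2M2+M3)/6=37/15
seg 3: a=1, c=M3/2=-58/105, d=(M4−M3)/(6·3)=58/945, b=Δ3−h3·(2M3+M4)/6=-59/105
t_q=17/2 → seg 3, τ=3/2; S=1+-59/105·τ+-58/105·τ²+58/945·τ³=-123/140

  seg 0: a=4 b=-638/105 c=0 d=331/840
  seg 1: a=-5 b=-283/210 c=331/140 d=-79/168
  seg 2: a=-2 b=37/15 c=-16/35 d=-2/189
  seg 3: a=1 b=-59/105 c=-58/105 d=58/945
S(17/2) = -123/140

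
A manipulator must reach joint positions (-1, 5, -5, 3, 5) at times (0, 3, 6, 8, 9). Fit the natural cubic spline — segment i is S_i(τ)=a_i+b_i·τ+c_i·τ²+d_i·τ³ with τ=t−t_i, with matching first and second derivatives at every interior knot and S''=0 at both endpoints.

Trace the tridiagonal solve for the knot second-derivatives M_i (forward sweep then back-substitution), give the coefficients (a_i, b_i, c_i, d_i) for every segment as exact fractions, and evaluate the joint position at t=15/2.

Δ: Δ0=2, Δ1=-10/3, Δ2=4, Δ3=2
row 1: diag=12, rhs=-32; c'=1/4, d'=-8/3
row 2: denom=10−3·1/4=37/4; d'=(44−3·-8/3)/(37/4)=208/37
row 3: denom=6−2·8/37=206/37; d'=(-12−2·208/37)/(206/37)=-430/103
back: M3=-430/103
back: M2=208/37−8/37·-430/103=672/103
back: M1=-8/3−1/4·672/103=-1328/309
M: M0=0, M1=-1328/309, M2=672/103, M3=-430/103, M4=0
seg 0: a=-1, c=M0/2=0, d=(M1−M0)/(6·3)=-664/2781, b=Δ0−h0·(2M0+M1)/6=1282/309
seg 1: a=5, c=M1/2=-664/309, d=(M2−M1)/(6·3)=1672/2781, b=Δ1−h1·(2M1+M2)/6=-710/309
seg 2: a=-5, c=M2/2=336/103, d=(M3−M2)/(6·2)=-551/618, b=Δ2−h2·(2M2+M3)/6=322/309
seg 3: a=3, c=M3/2=-215/103, d=(M4−M3)/(6·1)=215/309, b=Δ3−h3·(2M3+M4)/6=1048/309
t_q=15/2 → seg 2, τ=3/2; S=-5+322/309·τ+336/103·τ²+-551/618·τ³=1473/1648

  seg 0: a=-1 b=1282/309 c=0 d=-664/2781
  seg 1: a=5 b=-710/309 c=-664/309 d=1672/2781
  seg 2: a=-5 b=322/309 c=336/103 d=-551/618
  seg 3: a=3 b=1048/309 c=-215/103 d=215/309
S(15/2) = 1473/1648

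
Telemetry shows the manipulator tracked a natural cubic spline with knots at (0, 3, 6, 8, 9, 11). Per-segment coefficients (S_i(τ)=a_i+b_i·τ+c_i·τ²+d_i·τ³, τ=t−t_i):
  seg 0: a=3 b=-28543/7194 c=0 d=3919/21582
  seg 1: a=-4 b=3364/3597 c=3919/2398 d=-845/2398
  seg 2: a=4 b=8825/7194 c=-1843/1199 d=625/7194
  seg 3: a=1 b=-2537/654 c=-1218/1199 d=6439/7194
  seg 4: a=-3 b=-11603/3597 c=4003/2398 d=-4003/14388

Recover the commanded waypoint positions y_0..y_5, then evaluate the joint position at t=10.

y_0=3 y_1=-4 y_2=4 y_3=1 y_4=-3 y_5=-5
S(10) = -23187/4796

y_0 = S_0(0) = a_0 = 3
y_1 = S_1(0) = a_1 = -4
y_2 = S_2(0) = a_2 = 4
y_3 = S_3(0) = a_3 = 1
y_4 = S_4(0) = a_4 = -3
y_5 = S_4(2) = -5
t_q=10 is in segment 4 (τ=1); S_4(τ)=-23187/4796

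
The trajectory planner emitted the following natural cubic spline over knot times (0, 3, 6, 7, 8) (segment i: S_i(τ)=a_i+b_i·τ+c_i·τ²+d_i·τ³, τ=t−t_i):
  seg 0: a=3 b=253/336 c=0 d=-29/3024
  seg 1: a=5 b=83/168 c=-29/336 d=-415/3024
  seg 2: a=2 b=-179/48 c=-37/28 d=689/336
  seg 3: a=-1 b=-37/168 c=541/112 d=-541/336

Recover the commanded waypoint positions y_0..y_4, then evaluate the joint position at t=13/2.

y_0=3 y_1=5 y_2=2 y_3=-1 y_4=2
S(13/2) = 55/896

y_0 = S_0(0) = a_0 = 3
y_1 = S_1(0) = a_1 = 5
y_2 = S_2(0) = a_2 = 2
y_3 = S_3(0) = a_3 = -1
y_4 = S_3(1) = 2
t_q=13/2 is in segment 2 (τ=1/2); S_2(τ)=55/896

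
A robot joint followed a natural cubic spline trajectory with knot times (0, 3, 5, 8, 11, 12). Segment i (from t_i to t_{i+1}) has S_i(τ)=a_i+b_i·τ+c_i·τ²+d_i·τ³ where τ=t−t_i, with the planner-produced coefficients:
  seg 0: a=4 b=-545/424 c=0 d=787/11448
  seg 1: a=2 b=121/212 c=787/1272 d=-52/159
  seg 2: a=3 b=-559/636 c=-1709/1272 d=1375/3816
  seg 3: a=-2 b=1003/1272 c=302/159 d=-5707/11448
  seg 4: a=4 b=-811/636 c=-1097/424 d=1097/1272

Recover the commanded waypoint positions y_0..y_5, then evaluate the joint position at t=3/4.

y_0 = S_0(0) = a_0 = 4
y_1 = S_1(0) = a_1 = 2
y_2 = S_2(0) = a_2 = 3
y_3 = S_3(0) = a_3 = -2
y_4 = S_4(0) = a_4 = 4
y_5 = S_4(1) = 1
t_q=3/4 is in segment 0 (τ=3/4); S_0(τ)=83171/27136

y_0=4 y_1=2 y_2=3 y_3=-2 y_4=4 y_5=1
S(3/4) = 83171/27136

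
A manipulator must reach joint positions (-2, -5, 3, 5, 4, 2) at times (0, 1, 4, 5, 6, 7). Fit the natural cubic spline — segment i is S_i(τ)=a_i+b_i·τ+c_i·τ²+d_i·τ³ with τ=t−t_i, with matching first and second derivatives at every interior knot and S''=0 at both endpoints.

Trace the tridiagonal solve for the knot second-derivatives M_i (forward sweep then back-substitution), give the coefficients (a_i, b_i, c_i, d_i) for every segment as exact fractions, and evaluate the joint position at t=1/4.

Δ: Δ0=-3, Δ1=8/3, Δ2=2, Δ3=-1, Δ4=-2
row 1: diag=8, rhs=34; c'=3/8, d'=17/4
row 2: denom=8−3·3/8=55/8; d'=(-4−3·17/4)/(55/8)=-134/55
row 3: denom=4−1·8/55=212/55; d'=(-18−1·-134/55)/(212/55)=-214/53
row 4: denom=4−1·55/212=793/212; d'=(-6−1·-214/53)/(793/212)=-32/61
back: M4=-32/61
back: M3=-214/53−55/212·-32/61=-238/61
back: M2=-134/55−8/55·-238/61=-114/61
back: M1=17/4−3/8·-114/61=302/61
M: M0=0, M1=302/61, M2=-114/61, M3=-238/61, M4=-32/61, M5=0
seg 0: a=-2, c=M0/2=0, d=(M1−M0)/(6·1)=151/183, b=Δ0−h0·(2M0+M1)/6=-700/183
seg 1: a=-5, c=M1/2=151/61, d=(M2−M1)/(6·3)=-208/549, b=Δ1−h1·(2M1+M2)/6=-247/183
seg 2: a=3, c=M2/2=-57/61, d=(M3−M2)/(6·1)=-62/183, b=Δ2−h2·(2M2+M3)/6=599/183
seg 3: a=5, c=M3/2=-119/61, d=(M4−M3)/(6·1)=103/183, b=Δ3−h3·(2M3+M4)/6=71/183
seg 4: a=4, c=M4/2=-16/61, d=(M5−M4)/(6·1)=16/183, b=Δ4−h4·(2M4+M5)/6=-334/183
t_q=1/4 → seg 0, τ=1/4; S=-2+-700/183·τ+0·τ²+151/183·τ³=-11491/3904

  seg 0: a=-2 b=-700/183 c=0 d=151/183
  seg 1: a=-5 b=-247/183 c=151/61 d=-208/549
  seg 2: a=3 b=599/183 c=-57/61 d=-62/183
  seg 3: a=5 b=71/183 c=-119/61 d=103/183
  seg 4: a=4 b=-334/183 c=-16/61 d=16/183
S(1/4) = -11491/3904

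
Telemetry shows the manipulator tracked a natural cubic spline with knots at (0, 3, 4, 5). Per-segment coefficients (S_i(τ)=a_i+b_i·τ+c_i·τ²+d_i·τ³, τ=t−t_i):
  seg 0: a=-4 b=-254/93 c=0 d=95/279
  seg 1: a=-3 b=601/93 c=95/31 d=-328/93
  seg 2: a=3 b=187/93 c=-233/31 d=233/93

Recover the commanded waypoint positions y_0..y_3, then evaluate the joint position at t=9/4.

y_0=-4 y_1=-3 y_2=3 y_3=0
S(9/4) = -12433/1984

y_0 = S_0(0) = a_0 = -4
y_1 = S_1(0) = a_1 = -3
y_2 = S_2(0) = a_2 = 3
y_3 = S_2(1) = 0
t_q=9/4 is in segment 0 (τ=9/4); S_0(τ)=-12433/1984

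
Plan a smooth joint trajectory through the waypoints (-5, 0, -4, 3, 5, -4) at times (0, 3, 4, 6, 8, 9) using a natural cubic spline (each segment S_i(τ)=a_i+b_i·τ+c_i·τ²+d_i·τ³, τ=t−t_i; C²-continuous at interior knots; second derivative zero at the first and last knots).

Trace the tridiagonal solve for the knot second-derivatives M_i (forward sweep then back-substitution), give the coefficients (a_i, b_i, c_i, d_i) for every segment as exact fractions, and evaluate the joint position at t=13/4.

  seg 0: a=-5 b=875/201 c=0 d=-20/67
  seg 1: a=0 b=-745/201 c=-180/67 d=481/201
  seg 2: a=-4 b=-382/201 c=301/67 d=-1441/1608
  seg 3: a=3 b=2137/402 c=-237/268 d=-128/201
  seg 4: a=5 b=-2357/402 c=-1261/268 d=1261/804
S(13/4) = -4533/4288

Δ: Δ0=5/3, Δ1=-4, Δ2=7/2, Δ3=1, Δ4=-9
row 1: diag=8, rhs=-34; c'=1/8, d'=-17/4
row 2: denom=6−1·1/8=47/8; d'=(45−1·-17/4)/(47/8)=394/47
row 3: denom=8−2·16/47=344/47; d'=(-15−2·394/47)/(344/47)=-1493/344
row 4: denom=6−2·47/172=469/86; d'=(-60−2·-1493/344)/(469/86)=-1261/134
back: M4=-1261/134
back: M3=-1493/344−47/172·-1261/134=-237/134
back: M2=394/47−16/47·-237/134=602/67
back: M1=-17/4−1/8·602/67=-360/67
M: M0=0, M1=-360/67, M2=602/67, M3=-237/134, M4=-1261/134, M5=0
seg 0: a=-5, c=M0/2=0, d=(M1−M0)/(6·3)=-20/67, b=Δ0−h0·(2M0+M1)/6=875/201
seg 1: a=0, c=M1/2=-180/67, d=(M2−M1)/(6·1)=481/201, b=Δ1−h1·(2M1+M2)/6=-745/201
seg 2: a=-4, c=M2/2=301/67, d=(M3−M2)/(6·2)=-1441/1608, b=Δ2−h2·(2M2+M3)/6=-382/201
seg 3: a=3, c=M3/2=-237/268, d=(M4−M3)/(6·2)=-128/201, b=Δ3−h3·(2M3+M4)/6=2137/402
seg 4: a=5, c=M4/2=-1261/268, d=(M5−M4)/(6·1)=1261/804, b=Δ4−h4·(2M4+M5)/6=-2357/402
t_q=13/4 → seg 1, τ=1/4; S=0+-745/201·τ+-180/67·τ²+481/201·τ³=-4533/4288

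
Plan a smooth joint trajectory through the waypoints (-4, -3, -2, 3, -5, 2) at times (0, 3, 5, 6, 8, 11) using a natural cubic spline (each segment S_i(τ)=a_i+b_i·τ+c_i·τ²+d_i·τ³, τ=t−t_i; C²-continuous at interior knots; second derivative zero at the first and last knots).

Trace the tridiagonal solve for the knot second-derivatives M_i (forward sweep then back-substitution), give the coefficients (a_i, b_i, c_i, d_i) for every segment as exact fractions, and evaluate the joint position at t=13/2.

  seg 0: a=-4 b=2977/3036 c=0 d=-655/9108
  seg 1: a=-3 b=-1459/1518 c=-655/1012 d=4183/6072
  seg 2: a=-2 b=3580/759 c=882/253 d=-221/69
  seg 3: a=3 b=1579/759 c=-1549/253 d=4679/3036
  seg 4: a=-5 b=-2972/759 c=1581/506 d=-527/1518
S(13/2) = 21877/8096

Δ: Δ0=1/3, Δ1=1/2, Δ2=5, Δ3=-4, Δ4=7/3
row 1: diag=10, rhs=1; c'=1/5, d'=1/10
row 2: denom=6−2·1/5=28/5; d'=(27−2·1/10)/(28/5)=67/14
row 3: denom=6−1·5/28=163/28; d'=(-54−1·67/14)/(163/28)=-1646/163
row 4: denom=10−2·56/163=1518/163; d'=(38−2·-1646/163)/(1518/163)=1581/253
back: M4=1581/253
back: M3=-1646/163−56/163·1581/253=-3098/253
back: M2=67/14−5/28·-3098/253=1764/253
back: M1=1/10−1/5·1764/253=-655/506
M: M0=0, M1=-655/506, M2=1764/253, M3=-3098/253, M4=1581/253, M5=0
seg 0: a=-4, c=M0/2=0, d=(M1−M0)/(6·3)=-655/9108, b=Δ0−h0·(2M0+M1)/6=2977/3036
seg 1: a=-3, c=M1/2=-655/1012, d=(M2−M1)/(6·2)=4183/6072, b=Δ1−h1·(2M1+M2)/6=-1459/1518
seg 2: a=-2, c=M2/2=882/253, d=(M3−M2)/(6·1)=-221/69, b=Δ2−h2·(2M2+M3)/6=3580/759
seg 3: a=3, c=M3/2=-1549/253, d=(M4−M3)/(6·2)=4679/3036, b=Δ3−h3·(2M3+M4)/6=1579/759
seg 4: a=-5, c=M4/2=1581/506, d=(M5−M4)/(6·3)=-527/1518, b=Δ4−h4·(2M4+M5)/6=-2972/759
t_q=13/2 → seg 3, τ=1/2; S=3+1579/759·τ+-1549/253·τ²+4679/3036·τ³=21877/8096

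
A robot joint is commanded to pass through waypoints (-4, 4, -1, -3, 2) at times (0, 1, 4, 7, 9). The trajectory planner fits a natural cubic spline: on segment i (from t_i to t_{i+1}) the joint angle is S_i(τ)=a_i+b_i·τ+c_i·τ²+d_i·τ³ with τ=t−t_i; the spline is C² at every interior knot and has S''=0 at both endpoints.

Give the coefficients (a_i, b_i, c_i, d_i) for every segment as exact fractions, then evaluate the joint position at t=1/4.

Δ: Δ0=8, Δ1=-5/3, Δ2=-2/3, Δ3=5/2
row 1: diag=8, rhs=-58; c'=3/8, d'=-29/4
row 2: denom=12−3·3/8=87/8; d'=(6−3·-29/4)/(87/8)=74/29
row 3: denom=10−3·8/29=266/29; d'=(19−3·74/29)/(266/29)=47/38
back: M3=47/38
back: M2=74/29−8/29·47/38=42/19
back: M1=-29/4−3/8·42/19=-307/38
M: M0=0, M1=-307/38, M2=42/19, M3=47/38, M4=0
seg 0: a=-4, c=M0/2=0, d=(M1−M0)/(6·1)=-307/228, b=Δ0−h0·(2M0+M1)/6=2131/228
seg 1: a=4, c=M1/2=-307/76, d=(M2−M1)/(6·3)=391/684, b=Δ1−h1·(2M1+M2)/6=605/114
seg 2: a=-1, c=M2/2=21/19, d=(M3−M2)/(6·3)=-37/684, b=Δ2−h2·(2M2+M3)/6=-797/228
seg 3: a=-3, c=M3/2=47/76, d=(M4−M3)/(6·2)=-47/456, b=Δ3−h3·(2M3+M4)/6=191/114
t_q=1/4 → seg 0, τ=1/4; S=-4+2131/228·τ+0·τ²+-307/228·τ³=-8193/4864

  seg 0: a=-4 b=2131/228 c=0 d=-307/228
  seg 1: a=4 b=605/114 c=-307/76 d=391/684
  seg 2: a=-1 b=-797/228 c=21/19 d=-37/684
  seg 3: a=-3 b=191/114 c=47/76 d=-47/456
S(1/4) = -8193/4864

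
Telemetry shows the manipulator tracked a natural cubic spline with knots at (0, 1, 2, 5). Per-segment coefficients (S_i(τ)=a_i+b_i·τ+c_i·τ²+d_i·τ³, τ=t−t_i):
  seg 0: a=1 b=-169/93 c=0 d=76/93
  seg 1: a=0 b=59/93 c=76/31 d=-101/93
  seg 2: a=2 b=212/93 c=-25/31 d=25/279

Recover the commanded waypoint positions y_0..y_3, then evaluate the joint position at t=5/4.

y_0=1 y_1=0 y_2=2 y_3=4
S(5/4) = 585/1984

y_0 = S_0(0) = a_0 = 1
y_1 = S_1(0) = a_1 = 0
y_2 = S_2(0) = a_2 = 2
y_3 = S_2(3) = 4
t_q=5/4 is in segment 1 (τ=1/4); S_1(τ)=585/1984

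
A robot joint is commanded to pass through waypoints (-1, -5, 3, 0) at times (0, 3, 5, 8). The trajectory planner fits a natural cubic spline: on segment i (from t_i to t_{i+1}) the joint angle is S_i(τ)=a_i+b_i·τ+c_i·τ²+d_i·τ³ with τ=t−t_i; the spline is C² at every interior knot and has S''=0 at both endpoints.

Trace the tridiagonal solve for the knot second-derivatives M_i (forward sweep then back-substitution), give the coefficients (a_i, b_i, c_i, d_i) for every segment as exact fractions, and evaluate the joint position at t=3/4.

  seg 0: a=-1 b=-53/16 c=0 d=95/432
  seg 1: a=-5 b=21/8 c=95/48 d=-31/48
  seg 2: a=3 b=67/24 c=-91/48 d=91/432
S(3/4) = -3473/1024

Δ: Δ0=-4/3, Δ1=4, Δ2=-1
row 1: diag=10, rhs=32; c'=1/5, d'=16/5
row 2: denom=10−2·1/5=48/5; d'=(-30−2·16/5)/(48/5)=-91/24
back: M2=-91/24
back: M1=16/5−1/5·-91/24=95/24
M: M0=0, M1=95/24, M2=-91/24, M3=0
seg 0: a=-1, c=M0/2=0, d=(M1−M0)/(6·3)=95/432, b=Δ0−h0·(2M0+M1)/6=-53/16
seg 1: a=-5, c=M1/2=95/48, d=(M2−M1)/(6·2)=-31/48, b=Δ1−h1·(2M1+M2)/6=21/8
seg 2: a=3, c=M2/2=-91/48, d=(M3−M2)/(6·3)=91/432, b=Δ2−h2·(2M2+M3)/6=67/24
t_q=3/4 → seg 0, τ=3/4; S=-1+-53/16·τ+0·τ²+95/432·τ³=-3473/1024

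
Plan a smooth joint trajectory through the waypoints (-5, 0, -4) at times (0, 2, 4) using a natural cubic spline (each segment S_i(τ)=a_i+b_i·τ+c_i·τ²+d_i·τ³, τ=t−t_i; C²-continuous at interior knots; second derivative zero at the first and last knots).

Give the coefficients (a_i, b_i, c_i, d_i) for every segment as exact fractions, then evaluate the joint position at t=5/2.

  seg 0: a=-5 b=29/8 c=0 d=-9/32
  seg 1: a=0 b=1/4 c=-27/16 d=9/32
S(5/2) = -67/256

Δ: Δ0=5/2, Δ1=-2
row 1: diag=8, rhs=-27; c'=1/4, d'=-27/8
back: M1=-27/8
M: M0=0, M1=-27/8, M2=0
seg 0: a=-5, c=M0/2=0, d=(M1−M0)/(6·2)=-9/32, b=Δ0−h0·(2M0+M1)/6=29/8
seg 1: a=0, c=M1/2=-27/16, d=(M2−M1)/(6·2)=9/32, b=Δ1−h1·(2M1+M2)/6=1/4
t_q=5/2 → seg 1, τ=1/2; S=0+1/4·τ+-27/16·τ²+9/32·τ³=-67/256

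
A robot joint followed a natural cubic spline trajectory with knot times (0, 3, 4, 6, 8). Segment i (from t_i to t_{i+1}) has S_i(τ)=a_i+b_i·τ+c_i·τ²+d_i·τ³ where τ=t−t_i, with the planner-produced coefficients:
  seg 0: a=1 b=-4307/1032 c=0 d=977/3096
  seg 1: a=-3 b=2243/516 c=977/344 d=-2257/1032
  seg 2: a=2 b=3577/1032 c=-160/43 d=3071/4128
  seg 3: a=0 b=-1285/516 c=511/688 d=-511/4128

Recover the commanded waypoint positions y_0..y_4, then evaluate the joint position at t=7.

y_0=1 y_1=-3 y_2=2 y_3=0 y_4=-3
S(7) = -2575/1376

y_0 = S_0(0) = a_0 = 1
y_1 = S_1(0) = a_1 = -3
y_2 = S_2(0) = a_2 = 2
y_3 = S_3(0) = a_3 = 0
y_4 = S_3(2) = -3
t_q=7 is in segment 3 (τ=1); S_3(τ)=-2575/1376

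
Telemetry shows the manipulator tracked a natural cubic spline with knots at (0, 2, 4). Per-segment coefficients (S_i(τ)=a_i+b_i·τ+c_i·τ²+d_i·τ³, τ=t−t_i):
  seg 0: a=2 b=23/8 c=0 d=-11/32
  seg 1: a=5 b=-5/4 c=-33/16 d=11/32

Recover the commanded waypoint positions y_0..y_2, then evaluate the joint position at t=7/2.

y_0=2 y_1=5 y_2=-3
S(7/2) = -91/256

y_0 = S_0(0) = a_0 = 2
y_1 = S_1(0) = a_1 = 5
y_2 = S_1(2) = -3
t_q=7/2 is in segment 1 (τ=3/2); S_1(τ)=-91/256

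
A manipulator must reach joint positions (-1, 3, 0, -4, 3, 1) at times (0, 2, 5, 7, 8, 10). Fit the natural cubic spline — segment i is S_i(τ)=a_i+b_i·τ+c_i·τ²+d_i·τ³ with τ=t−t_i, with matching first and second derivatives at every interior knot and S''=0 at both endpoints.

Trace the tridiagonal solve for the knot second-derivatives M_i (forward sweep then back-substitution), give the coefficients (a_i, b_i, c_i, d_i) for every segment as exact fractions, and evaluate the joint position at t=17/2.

Δ: Δ0=2, Δ1=-1, Δ2=-2, Δ3=7, Δ4=-1
row 1: diag=10, rhs=-18; c'=3/10, d'=-9/5
row 2: denom=10−3·3/10=91/10; d'=(-6−3·-9/5)/(91/10)=-6/91
row 3: denom=6−2·20/91=506/91; d'=(54−2·-6/91)/(506/91)=2463/253
row 4: denom=6−1·91/506=2945/506; d'=(-48−1·2463/253)/(2945/506)=-29214/2945
back: M4=-29214/2945
back: M3=2463/253−91/506·-29214/2945=33924/2945
back: M2=-6/91−20/91·33924/2945=-1530/589
back: M1=-9/5−3/10·-1530/589=-3006/2945
M: M0=0, M1=-3006/2945, M2=-1530/589, M3=33924/2945, M4=-29214/2945, M5=0
seg 0: a=-1, c=M0/2=0, d=(M1−M0)/(6·2)=-501/5890, b=Δ0−h0·(2M0+M1)/6=6892/2945
seg 1: a=3, c=M1/2=-1503/2945, d=(M2−M1)/(6·3)=-258/2945, b=Δ1−h1·(2M1+M2)/6=3886/2945
seg 2: a=0, c=M2/2=-765/589, d=(M3−M2)/(6·2)=6929/5890, b=Δ2−h2·(2M2+M3)/6=-12098/2945
seg 3: a=-4, c=M3/2=16962/2945, d=(M4−M3)/(6·1)=-10523/2945, b=Δ3−h3·(2M3+M4)/6=14176/2945
seg 4: a=3, c=M4/2=-14607/2945, d=(M5−M4)/(6·2)=4869/5890, b=Δ4−h4·(2M4+M5)/6=16531/2945
t_q=17/2 → seg 4, τ=1/2; S=3+16531/2945·τ+-14607/2945·τ²+4869/5890·τ³=220049/47120

  seg 0: a=-1 b=6892/2945 c=0 d=-501/5890
  seg 1: a=3 b=3886/2945 c=-1503/2945 d=-258/2945
  seg 2: a=0 b=-12098/2945 c=-765/589 d=6929/5890
  seg 3: a=-4 b=14176/2945 c=16962/2945 d=-10523/2945
  seg 4: a=3 b=16531/2945 c=-14607/2945 d=4869/5890
S(17/2) = 220049/47120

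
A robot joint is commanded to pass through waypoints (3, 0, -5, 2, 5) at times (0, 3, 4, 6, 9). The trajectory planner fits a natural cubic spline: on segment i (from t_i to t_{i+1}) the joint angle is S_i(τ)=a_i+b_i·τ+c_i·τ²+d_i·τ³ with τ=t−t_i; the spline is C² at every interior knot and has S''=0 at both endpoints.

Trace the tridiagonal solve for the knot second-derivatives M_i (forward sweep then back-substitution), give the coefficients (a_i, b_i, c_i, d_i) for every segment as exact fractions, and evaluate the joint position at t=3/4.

  seg 0: a=3 b=84/73 c=0 d=-157/657
  seg 1: a=0 b=-387/73 c=-157/73 d=179/73
  seg 2: a=-5 b=-164/73 c=380/73 d=-681/584
  seg 3: a=2 b=669/146 c=-523/292 d=523/2628
S(3/4) = 17577/4672

Δ: Δ0=-1, Δ1=-5, Δ2=7/2, Δ3=1
row 1: diag=8, rhs=-24; c'=1/8, d'=-3
row 2: denom=6−1·1/8=47/8; d'=(51−1·-3)/(47/8)=432/47
row 3: denom=10−2·16/47=438/47; d'=(-15−2·432/47)/(438/47)=-523/146
back: M3=-523/146
back: M2=432/47−16/47·-523/146=760/73
back: M1=-3−1/8·760/73=-314/73
M: M0=0, M1=-314/73, M2=760/73, M3=-523/146, M4=0
seg 0: a=3, c=M0/2=0, d=(M1−M0)/(6·3)=-157/657, b=Δ0−h0·(2M0+M1)/6=84/73
seg 1: a=0, c=M1/2=-157/73, d=(M2−M1)/(6·1)=179/73, b=Δ1−h1·(2M1+M2)/6=-387/73
seg 2: a=-5, c=M2/2=380/73, d=(M3−M2)/(6·2)=-681/584, b=Δ2−h2·(2M2+M3)/6=-164/73
seg 3: a=2, c=M3/2=-523/292, d=(M4−M3)/(6·3)=523/2628, b=Δ3−h3·(2M3+M4)/6=669/146
t_q=3/4 → seg 0, τ=3/4; S=3+84/73·τ+0·τ²+-157/657·τ³=17577/4672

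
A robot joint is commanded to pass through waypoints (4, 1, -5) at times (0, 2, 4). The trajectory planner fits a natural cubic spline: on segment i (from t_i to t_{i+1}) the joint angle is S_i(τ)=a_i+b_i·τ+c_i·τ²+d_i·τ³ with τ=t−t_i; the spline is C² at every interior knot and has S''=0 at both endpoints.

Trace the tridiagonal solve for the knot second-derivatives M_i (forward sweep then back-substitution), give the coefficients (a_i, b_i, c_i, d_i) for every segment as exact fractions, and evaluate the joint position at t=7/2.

Δ: Δ0=-3/2, Δ1=-3
row 1: diag=8, rhs=-9; c'=1/4, d'=-9/8
back: M1=-9/8
M: M0=0, M1=-9/8, M2=0
seg 0: a=4, c=M0/2=0, d=(M1−M0)/(6·2)=-3/32, b=Δ0−h0·(2M0+M1)/6=-9/8
seg 1: a=1, c=M1/2=-9/16, d=(M2−M1)/(6·2)=3/32, b=Δ1−h1·(2M1+M2)/6=-9/4
t_q=7/2 → seg 1, τ=3/2; S=1+-9/4·τ+-9/16·τ²+3/32·τ³=-851/256

  seg 0: a=4 b=-9/8 c=0 d=-3/32
  seg 1: a=1 b=-9/4 c=-9/16 d=3/32
S(7/2) = -851/256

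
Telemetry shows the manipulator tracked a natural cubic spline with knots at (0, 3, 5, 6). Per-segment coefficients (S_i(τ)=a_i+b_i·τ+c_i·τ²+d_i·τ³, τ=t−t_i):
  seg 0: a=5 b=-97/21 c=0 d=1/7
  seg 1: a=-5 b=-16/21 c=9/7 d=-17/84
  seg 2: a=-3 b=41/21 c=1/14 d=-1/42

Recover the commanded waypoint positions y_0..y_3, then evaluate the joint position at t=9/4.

y_0 = S_0(0) = a_0 = 5
y_1 = S_1(0) = a_1 = -5
y_2 = S_2(0) = a_2 = -3
y_3 = S_2(1) = -1
t_q=9/4 is in segment 0 (τ=9/4); S_0(τ)=-241/64

y_0=5 y_1=-5 y_2=-3 y_3=-1
S(9/4) = -241/64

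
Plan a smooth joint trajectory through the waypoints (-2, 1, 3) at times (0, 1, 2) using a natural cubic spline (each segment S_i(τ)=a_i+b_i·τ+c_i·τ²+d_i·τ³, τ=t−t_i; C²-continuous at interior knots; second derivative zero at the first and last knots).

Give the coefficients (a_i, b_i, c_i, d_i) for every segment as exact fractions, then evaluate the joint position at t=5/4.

Δ: Δ0=3, Δ1=2
row 1: diag=4, rhs=-6; c'=1/4, d'=-3/2
back: M1=-3/2
M: M0=0, M1=-3/2, M2=0
seg 0: a=-2, c=M0/2=0, d=(M1−M0)/(6·1)=-1/4, b=Δ0−h0·(2M0+M1)/6=13/4
seg 1: a=1, c=M1/2=-3/4, d=(M2−M1)/(6·1)=1/4, b=Δ1−h1·(2M1+M2)/6=5/2
t_q=5/4 → seg 1, τ=1/4; S=1+5/2·τ+-3/4·τ²+1/4·τ³=405/256

  seg 0: a=-2 b=13/4 c=0 d=-1/4
  seg 1: a=1 b=5/2 c=-3/4 d=1/4
S(5/4) = 405/256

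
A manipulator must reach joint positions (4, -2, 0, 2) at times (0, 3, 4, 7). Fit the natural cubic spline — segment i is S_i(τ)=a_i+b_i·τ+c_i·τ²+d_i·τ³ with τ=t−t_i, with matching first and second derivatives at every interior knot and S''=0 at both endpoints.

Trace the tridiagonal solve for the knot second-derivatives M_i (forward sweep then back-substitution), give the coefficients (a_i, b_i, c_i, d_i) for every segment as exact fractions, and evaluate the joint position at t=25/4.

  seg 0: a=4 b=-226/63 c=0 d=100/567
  seg 1: a=-2 b=74/63 c=100/63 d=-16/21
  seg 2: a=0 b=130/63 c=-44/63 d=44/567
S(25/4) = 223/112

Δ: Δ0=-2, Δ1=2, Δ2=2/3
row 1: diag=8, rhs=24; c'=1/8, d'=3
row 2: denom=8−1·1/8=63/8; d'=(-8−1·3)/(63/8)=-88/63
back: M2=-88/63
back: M1=3−1/8·-88/63=200/63
M: M0=0, M1=200/63, M2=-88/63, M3=0
seg 0: a=4, c=M0/2=0, d=(M1−M0)/(6·3)=100/567, b=Δ0−h0·(2M0+M1)/6=-226/63
seg 1: a=-2, c=M1/2=100/63, d=(M2−M1)/(6·1)=-16/21, b=Δ1−h1·(2M1+M2)/6=74/63
seg 2: a=0, c=M2/2=-44/63, d=(M3−M2)/(6·3)=44/567, b=Δ2−h2·(2M2+M3)/6=130/63
t_q=25/4 → seg 2, τ=9/4; S=0+130/63·τ+-44/63·τ²+44/567·τ³=223/112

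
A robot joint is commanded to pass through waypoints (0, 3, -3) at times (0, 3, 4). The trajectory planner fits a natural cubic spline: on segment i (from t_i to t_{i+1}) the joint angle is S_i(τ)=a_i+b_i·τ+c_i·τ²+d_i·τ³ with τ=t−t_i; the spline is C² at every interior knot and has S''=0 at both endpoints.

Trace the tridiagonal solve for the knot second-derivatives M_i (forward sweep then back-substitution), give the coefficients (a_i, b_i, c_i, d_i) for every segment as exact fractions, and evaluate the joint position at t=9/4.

Δ: Δ0=1, Δ1=-6
row 1: diag=8, rhs=-42; c'=1/8, d'=-21/4
back: M1=-21/4
M: M0=0, M1=-21/4, M2=0
seg 0: a=0, c=M0/2=0, d=(M1−M0)/(6·3)=-7/24, b=Δ0−h0·(2M0+M1)/6=29/8
seg 1: a=3, c=M1/2=-21/8, d=(M2−M1)/(6·1)=7/8, b=Δ1−h1·(2M1+M2)/6=-17/4
t_q=9/4 → seg 0, τ=9/4; S=0+29/8·τ+0·τ²+-7/24·τ³=2475/512

  seg 0: a=0 b=29/8 c=0 d=-7/24
  seg 1: a=3 b=-17/4 c=-21/8 d=7/8
S(9/4) = 2475/512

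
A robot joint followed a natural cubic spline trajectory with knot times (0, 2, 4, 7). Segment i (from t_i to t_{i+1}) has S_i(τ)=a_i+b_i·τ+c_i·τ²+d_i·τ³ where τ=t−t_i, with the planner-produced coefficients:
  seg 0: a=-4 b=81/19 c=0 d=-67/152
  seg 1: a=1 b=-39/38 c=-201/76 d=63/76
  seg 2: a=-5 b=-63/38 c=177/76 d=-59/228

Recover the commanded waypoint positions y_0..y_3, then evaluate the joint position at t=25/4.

y_0 = S_0(0) = a_0 = -4
y_1 = S_1(0) = a_1 = 1
y_2 = S_2(0) = a_2 = -5
y_3 = S_2(3) = 4
t_q=25/4 is in segment 2 (τ=9/4); S_2(τ)=547/4864

y_0=-4 y_1=1 y_2=-5 y_3=4
S(25/4) = 547/4864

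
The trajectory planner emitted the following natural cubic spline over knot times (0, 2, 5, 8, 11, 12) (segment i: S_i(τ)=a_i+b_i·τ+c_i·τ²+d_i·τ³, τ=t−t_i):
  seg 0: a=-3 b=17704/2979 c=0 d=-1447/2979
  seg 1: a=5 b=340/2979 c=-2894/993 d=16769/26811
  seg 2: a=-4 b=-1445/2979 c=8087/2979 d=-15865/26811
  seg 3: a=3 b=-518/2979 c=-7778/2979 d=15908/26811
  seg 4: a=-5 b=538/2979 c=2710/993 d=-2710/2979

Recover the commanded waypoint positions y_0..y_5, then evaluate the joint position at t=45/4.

y_0=-3 y_1=5 y_2=-4 y_3=3 y_4=-5 y_5=-3
S(45/4) = -152477/31776

y_0 = S_0(0) = a_0 = -3
y_1 = S_1(0) = a_1 = 5
y_2 = S_2(0) = a_2 = -4
y_3 = S_3(0) = a_3 = 3
y_4 = S_4(0) = a_4 = -5
y_5 = S_4(1) = -3
t_q=45/4 is in segment 4 (τ=1/4); S_4(τ)=-152477/31776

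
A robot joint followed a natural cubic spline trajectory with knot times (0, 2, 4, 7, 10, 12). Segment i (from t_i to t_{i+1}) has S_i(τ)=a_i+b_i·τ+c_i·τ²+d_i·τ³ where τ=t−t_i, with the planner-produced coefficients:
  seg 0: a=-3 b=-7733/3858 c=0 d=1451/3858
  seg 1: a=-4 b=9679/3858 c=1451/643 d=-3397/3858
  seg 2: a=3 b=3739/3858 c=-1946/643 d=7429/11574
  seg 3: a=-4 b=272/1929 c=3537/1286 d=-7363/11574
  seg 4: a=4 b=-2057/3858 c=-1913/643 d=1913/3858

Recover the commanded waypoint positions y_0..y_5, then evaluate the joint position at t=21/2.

y_0=-3 y_1=-4 y_2=3 y_3=-4 y_4=4 y_5=-5
S(21/2) = 31395/10288

y_0 = S_0(0) = a_0 = -3
y_1 = S_1(0) = a_1 = -4
y_2 = S_2(0) = a_2 = 3
y_3 = S_3(0) = a_3 = -4
y_4 = S_4(0) = a_4 = 4
y_5 = S_4(2) = -5
t_q=21/2 is in segment 4 (τ=1/2); S_4(τ)=31395/10288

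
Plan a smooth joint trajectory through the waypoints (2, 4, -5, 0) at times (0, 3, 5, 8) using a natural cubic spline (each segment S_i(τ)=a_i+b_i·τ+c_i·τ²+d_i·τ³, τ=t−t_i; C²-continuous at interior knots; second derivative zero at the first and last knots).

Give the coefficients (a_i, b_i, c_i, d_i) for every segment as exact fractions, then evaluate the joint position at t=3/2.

  seg 0: a=2 b=8/3 c=0 d=-2/9
  seg 1: a=4 b=-10/3 c=-2 d=17/24
  seg 2: a=-5 b=-17/6 c=9/4 d=-1/4
S(3/2) = 21/4

Δ: Δ0=2/3, Δ1=-9/2, Δ2=5/3
row 1: diag=10, rhs=-31; c'=1/5, d'=-31/10
row 2: denom=10−2·1/5=48/5; d'=(37−2·-31/10)/(48/5)=9/2
back: M2=9/2
back: M1=-31/10−1/5·9/2=-4
M: M0=0, M1=-4, M2=9/2, M3=0
seg 0: a=2, c=M0/2=0, d=(M1−M0)/(6·3)=-2/9, b=Δ0−h0·(2M0+M1)/6=8/3
seg 1: a=4, c=M1/2=-2, d=(M2−M1)/(6·2)=17/24, b=Δ1−h1·(2M1+M2)/6=-10/3
seg 2: a=-5, c=M2/2=9/4, d=(M3−M2)/(6·3)=-1/4, b=Δ2−h2·(2M2+M3)/6=-17/6
t_q=3/2 → seg 0, τ=3/2; S=2+8/3·τ+0·τ²+-2/9·τ³=21/4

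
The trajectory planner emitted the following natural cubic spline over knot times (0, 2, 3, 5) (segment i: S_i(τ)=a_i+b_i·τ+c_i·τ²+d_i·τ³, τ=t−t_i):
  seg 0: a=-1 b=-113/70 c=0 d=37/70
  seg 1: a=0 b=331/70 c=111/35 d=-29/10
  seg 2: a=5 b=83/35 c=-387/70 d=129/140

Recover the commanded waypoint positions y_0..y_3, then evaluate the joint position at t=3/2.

y_0 = S_0(0) = a_0 = -1
y_1 = S_1(0) = a_1 = 0
y_2 = S_2(0) = a_2 = 5
y_3 = S_2(2) = -5
t_q=3/2 is in segment 0 (τ=3/2); S_0(τ)=-131/80

y_0=-1 y_1=0 y_2=5 y_3=-5
S(3/2) = -131/80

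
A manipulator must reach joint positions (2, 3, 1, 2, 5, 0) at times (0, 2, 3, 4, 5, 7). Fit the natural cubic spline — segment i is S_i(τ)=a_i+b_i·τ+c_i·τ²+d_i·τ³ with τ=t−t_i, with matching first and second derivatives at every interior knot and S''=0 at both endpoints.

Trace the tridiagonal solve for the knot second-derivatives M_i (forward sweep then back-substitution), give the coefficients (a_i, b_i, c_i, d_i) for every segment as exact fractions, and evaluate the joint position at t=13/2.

Δ: Δ0=1/2, Δ1=-2, Δ2=1, Δ3=3, Δ4=-5/2
row 1: diag=6, rhs=-15; c'=1/6, d'=-5/2
row 2: denom=4−1·1/6=23/6; d'=(18−1·-5/2)/(23/6)=123/23
row 3: denom=4−1·6/23=86/23; d'=(12−1·123/23)/(86/23)=153/86
row 4: denom=6−1·23/86=493/86; d'=(-33−1·153/86)/(493/86)=-2991/493
back: M4=-2991/493
back: M3=153/86−23/86·-2991/493=1677/493
back: M2=123/23−6/23·1677/493=2199/493
back: M1=-5/2−1/6·2199/493=-1599/493
M: M0=0, M1=-1599/493, M2=2199/493, M3=1677/493, M4=-2991/493, M5=0
seg 0: a=2, c=M0/2=0, d=(M1−M0)/(6·2)=-533/1972, b=Δ0−h0·(2M0+M1)/6=1559/986
seg 1: a=3, c=M1/2=-1599/986, d=(M2−M1)/(6·1)=633/493, b=Δ1−h1·(2M1+M2)/6=-1639/986
seg 2: a=1, c=M2/2=2199/986, d=(M3−M2)/(6·1)=-3/17, b=Δ2−h2·(2M2+M3)/6=-1039/986
seg 3: a=2, c=M3/2=1677/986, d=(M4−M3)/(6·1)=-778/493, b=Δ3−h3·(2M3+M4)/6=2837/986
seg 4: a=5, c=M4/2=-2991/986, d=(M5−M4)/(6·2)=997/1972, b=Δ4−h4·(2M4+M5)/6=1523/986
t_q=13/2 → seg 4, τ=3/2; S=5+1523/986·τ+-2991/986·τ²+997/1972·τ³=34675/15776

  seg 0: a=2 b=1559/986 c=0 d=-533/1972
  seg 1: a=3 b=-1639/986 c=-1599/986 d=633/493
  seg 2: a=1 b=-1039/986 c=2199/986 d=-3/17
  seg 3: a=2 b=2837/986 c=1677/986 d=-778/493
  seg 4: a=5 b=1523/986 c=-2991/986 d=997/1972
S(13/2) = 34675/15776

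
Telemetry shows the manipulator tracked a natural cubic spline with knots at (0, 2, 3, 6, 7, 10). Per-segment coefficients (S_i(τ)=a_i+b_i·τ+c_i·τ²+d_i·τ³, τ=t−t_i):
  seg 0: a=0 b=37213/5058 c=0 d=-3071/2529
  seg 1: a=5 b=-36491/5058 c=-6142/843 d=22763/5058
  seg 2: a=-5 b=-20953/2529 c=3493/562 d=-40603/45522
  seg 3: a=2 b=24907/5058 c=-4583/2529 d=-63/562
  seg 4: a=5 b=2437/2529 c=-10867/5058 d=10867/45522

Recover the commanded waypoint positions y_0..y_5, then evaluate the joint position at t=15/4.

y_0 = S_0(0) = a_0 = 0
y_1 = S_1(0) = a_1 = 5
y_2 = S_2(0) = a_2 = -5
y_3 = S_3(0) = a_3 = 2
y_4 = S_4(0) = a_4 = 5
y_5 = S_4(3) = -5
t_q=15/4 is in segment 2 (τ=3/4); S_2(τ)=-291125/35968

y_0=0 y_1=5 y_2=-5 y_3=2 y_4=5 y_5=-5
S(15/4) = -291125/35968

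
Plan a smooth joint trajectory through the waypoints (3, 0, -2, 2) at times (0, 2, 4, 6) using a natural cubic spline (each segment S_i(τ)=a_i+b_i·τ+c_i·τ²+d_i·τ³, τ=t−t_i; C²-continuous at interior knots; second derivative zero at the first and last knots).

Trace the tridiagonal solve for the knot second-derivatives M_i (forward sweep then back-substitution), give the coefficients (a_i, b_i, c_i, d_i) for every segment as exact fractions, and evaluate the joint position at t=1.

Δ: Δ0=-3/2, Δ1=-1, Δ2=2
row 1: diag=8, rhs=3; c'=1/4, d'=3/8
row 2: denom=8−2·1/4=15/2; d'=(18−2·3/8)/(15/2)=23/10
back: M2=23/10
back: M1=3/8−1/4·23/10=-1/5
M: M0=0, M1=-1/5, M2=23/10, M3=0
seg 0: a=3, c=M0/2=0, d=(M1−M0)/(6·2)=-1/60, b=Δ0−h0·(2M0+M1)/6=-43/30
seg 1: a=0, c=M1/2=-1/10, d=(M2−M1)/(6·2)=5/24, b=Δ1−h1·(2M1+M2)/6=-49/30
seg 2: a=-2, c=M2/2=23/20, d=(M3−M2)/(6·2)=-23/120, b=Δ2−h2·(2M2+M3)/6=7/15
t_q=1 → seg 0, τ=1; S=3+-43/30·τ+0·τ²+-1/60·τ³=31/20

  seg 0: a=3 b=-43/30 c=0 d=-1/60
  seg 1: a=0 b=-49/30 c=-1/10 d=5/24
  seg 2: a=-2 b=7/15 c=23/20 d=-23/120
S(1) = 31/20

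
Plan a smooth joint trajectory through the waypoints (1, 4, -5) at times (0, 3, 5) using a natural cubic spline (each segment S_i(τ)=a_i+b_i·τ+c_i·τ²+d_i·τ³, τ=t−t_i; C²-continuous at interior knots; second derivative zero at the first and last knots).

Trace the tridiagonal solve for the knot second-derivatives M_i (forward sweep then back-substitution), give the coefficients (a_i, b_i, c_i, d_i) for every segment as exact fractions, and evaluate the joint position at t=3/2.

  seg 0: a=1 b=53/20 c=0 d=-11/60
  seg 1: a=4 b=-23/10 c=-33/20 d=11/40
S(3/2) = 697/160

Δ: Δ0=1, Δ1=-9/2
row 1: diag=10, rhs=-33; c'=1/5, d'=-33/10
back: M1=-33/10
M: M0=0, M1=-33/10, M2=0
seg 0: a=1, c=M0/2=0, d=(M1−M0)/(6·3)=-11/60, b=Δ0−h0·(2M0+M1)/6=53/20
seg 1: a=4, c=M1/2=-33/20, d=(M2−M1)/(6·2)=11/40, b=Δ1−h1·(2M1+M2)/6=-23/10
t_q=3/2 → seg 0, τ=3/2; S=1+53/20·τ+0·τ²+-11/60·τ³=697/160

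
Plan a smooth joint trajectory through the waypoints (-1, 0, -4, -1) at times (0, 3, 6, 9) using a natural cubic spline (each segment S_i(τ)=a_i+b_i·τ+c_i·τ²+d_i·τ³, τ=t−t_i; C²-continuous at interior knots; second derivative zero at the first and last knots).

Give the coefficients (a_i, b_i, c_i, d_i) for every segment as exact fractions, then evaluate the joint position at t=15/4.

Δ: Δ0=1/3, Δ1=-4/3, Δ2=1
row 1: diag=12, rhs=-10; c'=1/4, d'=-5/6
row 2: denom=12−3·1/4=45/4; d'=(14−3·-5/6)/(45/4)=22/15
back: M2=22/15
back: M1=-5/6−1/4·22/15=-6/5
M: M0=0, M1=-6/5, M2=22/15, M3=0
seg 0: a=-1, c=M0/2=0, d=(M1−M0)/(6·3)=-1/15, b=Δ0−h0·(2M0+M1)/6=14/15
seg 1: a=0, c=M1/2=-3/5, d=(M2−M1)/(6·3)=4/27, b=Δ1−h1·(2M1+M2)/6=-13/15
seg 2: a=-4, c=M2/2=11/15, d=(M3−M2)/(6·3)=-11/135, b=Δ2−h2·(2M2+M3)/6=-7/15
t_q=15/4 → seg 1, τ=3/4; S=0+-13/15·τ+-3/5·τ²+4/27·τ³=-37/40

  seg 0: a=-1 b=14/15 c=0 d=-1/15
  seg 1: a=0 b=-13/15 c=-3/5 d=4/27
  seg 2: a=-4 b=-7/15 c=11/15 d=-11/135
S(15/4) = -37/40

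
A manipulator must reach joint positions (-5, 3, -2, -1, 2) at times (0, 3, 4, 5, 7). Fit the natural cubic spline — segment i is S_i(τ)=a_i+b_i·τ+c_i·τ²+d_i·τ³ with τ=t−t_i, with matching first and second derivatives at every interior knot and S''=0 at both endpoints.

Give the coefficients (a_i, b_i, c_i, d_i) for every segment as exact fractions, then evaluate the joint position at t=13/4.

Δ: Δ0=8/3, Δ1=-5, Δ2=1, Δ3=3/2
row 1: diag=8, rhs=-46; c'=1/8, d'=-23/4
row 2: denom=4−1·1/8=31/8; d'=(36−1·-23/4)/(31/8)=334/31
row 3: denom=6−1·8/31=178/31; d'=(3−1·334/31)/(178/31)=-241/178
back: M3=-241/178
back: M2=334/31−8/31·-241/178=990/89
back: M1=-23/4−1/8·990/89=-1271/178
M: M0=0, M1=-1271/178, M2=990/89, M3=-241/178, M4=0
seg 0: a=-5, c=M0/2=0, d=(M1−M0)/(6·3)=-1271/3204, b=Δ0−h0·(2M0+M1)/6=6661/1068
seg 1: a=3, c=M1/2=-1271/356, d=(M2−M1)/(6·1)=3251/1068, b=Δ1−h1·(2M1+M2)/6=-2389/534
seg 2: a=-2, c=M2/2=495/89, d=(M3−M2)/(6·1)=-2221/1068, b=Δ2−h2·(2M2+M3)/6=-2651/1068
seg 3: a=-1, c=M3/2=-241/356, d=(M4−M3)/(6·2)=241/2136, b=Δ3−h3·(2M3+M4)/6=1283/534
t_q=13/4 → seg 1, τ=1/4; S=3+-2389/534·τ+-1271/356·τ²+3251/1068·τ³=38869/22784

  seg 0: a=-5 b=6661/1068 c=0 d=-1271/3204
  seg 1: a=3 b=-2389/534 c=-1271/356 d=3251/1068
  seg 2: a=-2 b=-2651/1068 c=495/89 d=-2221/1068
  seg 3: a=-1 b=1283/534 c=-241/356 d=241/2136
S(13/4) = 38869/22784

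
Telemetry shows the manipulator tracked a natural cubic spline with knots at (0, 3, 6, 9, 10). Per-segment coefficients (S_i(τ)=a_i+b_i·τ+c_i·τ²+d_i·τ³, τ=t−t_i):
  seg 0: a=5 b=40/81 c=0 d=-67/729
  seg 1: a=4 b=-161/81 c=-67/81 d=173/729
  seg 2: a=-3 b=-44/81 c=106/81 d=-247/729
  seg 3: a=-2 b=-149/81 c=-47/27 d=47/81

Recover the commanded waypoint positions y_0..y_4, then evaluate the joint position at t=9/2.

y_0=5 y_1=4 y_2=-3 y_3=-2 y_4=-5
S(9/2) = -1/24

y_0 = S_0(0) = a_0 = 5
y_1 = S_1(0) = a_1 = 4
y_2 = S_2(0) = a_2 = -3
y_3 = S_3(0) = a_3 = -2
y_4 = S_3(1) = -5
t_q=9/2 is in segment 1 (τ=3/2); S_1(τ)=-1/24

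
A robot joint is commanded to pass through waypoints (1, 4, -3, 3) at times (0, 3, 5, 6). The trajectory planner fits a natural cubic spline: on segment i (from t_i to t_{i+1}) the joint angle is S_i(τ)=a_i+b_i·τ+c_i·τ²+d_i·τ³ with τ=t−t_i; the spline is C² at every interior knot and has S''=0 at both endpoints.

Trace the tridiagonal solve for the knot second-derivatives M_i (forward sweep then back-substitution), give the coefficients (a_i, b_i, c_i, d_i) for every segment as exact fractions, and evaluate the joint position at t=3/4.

  seg 0: a=1 b=97/28 c=0 d=-23/84
  seg 1: a=4 b=-55/14 c=-69/28 d=75/56
  seg 2: a=-3 b=16/7 c=39/7 d=-13/7
S(3/4) = 6241/1792

Δ: Δ0=1, Δ1=-7/2, Δ2=6
row 1: diag=10, rhs=-27; c'=1/5, d'=-27/10
row 2: denom=6−2·1/5=28/5; d'=(57−2·-27/10)/(28/5)=78/7
back: M2=78/7
back: M1=-27/10−1/5·78/7=-69/14
M: M0=0, M1=-69/14, M2=78/7, M3=0
seg 0: a=1, c=M0/2=0, d=(M1−M0)/(6·3)=-23/84, b=Δ0−h0·(2M0+M1)/6=97/28
seg 1: a=4, c=M1/2=-69/28, d=(M2−M1)/(6·2)=75/56, b=Δ1−h1·(2M1+M2)/6=-55/14
seg 2: a=-3, c=M2/2=39/7, d=(M3−M2)/(6·1)=-13/7, b=Δ2−h2·(2M2+M3)/6=16/7
t_q=3/4 → seg 0, τ=3/4; S=1+97/28·τ+0·τ²+-23/84·τ³=6241/1792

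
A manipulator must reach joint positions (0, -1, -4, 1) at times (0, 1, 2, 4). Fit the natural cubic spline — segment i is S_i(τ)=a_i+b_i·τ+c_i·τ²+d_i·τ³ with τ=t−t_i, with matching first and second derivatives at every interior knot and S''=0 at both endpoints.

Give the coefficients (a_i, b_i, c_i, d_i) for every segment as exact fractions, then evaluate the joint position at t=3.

Δ: Δ0=-1, Δ1=-3, Δ2=5/2
row 1: diag=4, rhs=-12; c'=1/4, d'=-3
row 2: denom=6−1·1/4=23/4; d'=(33−1·-3)/(23/4)=144/23
back: M2=144/23
back: M1=-3−1/4·144/23=-105/23
M: M0=0, M1=-105/23, M2=144/23, M3=0
seg 0: a=0, c=M0/2=0, d=(M1−M0)/(6·1)=-35/46, b=Δ0−h0·(2M0+M1)/6=-11/46
seg 1: a=-1, c=M1/2=-105/46, d=(M2−M1)/(6·1)=83/46, b=Δ1−h1·(2M1+M2)/6=-58/23
seg 2: a=-4, c=M2/2=72/23, d=(M3−M2)/(6·2)=-12/23, b=Δ2−h2·(2M2+M3)/6=-77/46
t_q=3 → seg 2, τ=1; S=-4+-77/46·τ+72/23·τ²+-12/23·τ³=-141/46

  seg 0: a=0 b=-11/46 c=0 d=-35/46
  seg 1: a=-1 b=-58/23 c=-105/46 d=83/46
  seg 2: a=-4 b=-77/46 c=72/23 d=-12/23
S(3) = -141/46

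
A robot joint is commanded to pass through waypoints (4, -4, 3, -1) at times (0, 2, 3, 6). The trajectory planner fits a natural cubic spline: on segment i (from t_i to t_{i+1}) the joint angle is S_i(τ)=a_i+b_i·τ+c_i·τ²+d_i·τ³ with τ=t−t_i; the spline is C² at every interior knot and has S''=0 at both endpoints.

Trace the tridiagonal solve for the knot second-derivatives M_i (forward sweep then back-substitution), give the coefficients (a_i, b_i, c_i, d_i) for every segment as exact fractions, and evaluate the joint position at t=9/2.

  seg 0: a=4 b=-1142/141 c=0 d=289/282
  seg 1: a=-4 b=592/141 c=289/47 d=-472/141
  seg 2: a=3 b=910/141 c=-183/47 d=61/141
S(9/2) = 2023/376

Δ: Δ0=-4, Δ1=7, Δ2=-4/3
row 1: diag=6, rhs=66; c'=1/6, d'=11
row 2: denom=8−1·1/6=47/6; d'=(-50−1·11)/(47/6)=-366/47
back: M2=-366/47
back: M1=11−1/6·-366/47=578/47
M: M0=0, M1=578/47, M2=-366/47, M3=0
seg 0: a=4, c=M0/2=0, d=(M1−M0)/(6·2)=289/282, b=Δ0−h0·(2M0+M1)/6=-1142/141
seg 1: a=-4, c=M1/2=289/47, d=(M2−M1)/(6·1)=-472/141, b=Δ1−h1·(2M1+M2)/6=592/141
seg 2: a=3, c=M2/2=-183/47, d=(M3−M2)/(6·3)=61/141, b=Δ2−h2·(2M2+M3)/6=910/141
t_q=9/2 → seg 2, τ=3/2; S=3+910/141·τ+-183/47·τ²+61/141·τ³=2023/376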